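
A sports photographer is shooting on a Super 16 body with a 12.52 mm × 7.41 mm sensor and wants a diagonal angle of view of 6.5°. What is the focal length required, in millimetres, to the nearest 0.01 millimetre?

128.10 mm

Sensor diagonal = √(12.52² + 7.41²) = √211.6585 ≈ 14.5485 mm.
From α = 2·arctan(d/2f) we get f = d / (2·tan(α/2)).
With d = 14.5485 mm and α/2 = 3.25°, tan(α/2) ≈ 0.05678, so f ≈ 14.5485 / 0.11357 ≈ 128.1035 mm.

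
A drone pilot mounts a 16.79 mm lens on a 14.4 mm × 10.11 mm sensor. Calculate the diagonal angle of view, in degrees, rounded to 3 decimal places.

55.306°

Sensor diagonal = √(14.4² + 10.11²) = √309.5721 ≈ 17.5947 mm.
Angle of view α = 2·arctan(d/2f) with d = 17.5947 mm and f = 16.79 mm.
d/2f = 0.52396; arctan(0.52396) ≈ 27.6529°, so α ≈ 55.3057°.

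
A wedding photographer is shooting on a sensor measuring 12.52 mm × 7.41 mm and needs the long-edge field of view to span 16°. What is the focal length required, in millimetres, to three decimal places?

From α = 2·arctan(w/2f) we get f = w / (2·tan(α/2)).
With w = 12.52 mm and α/2 = 8°, tan(α/2) ≈ 0.14054, so f ≈ 12.52 / 0.28108 ≈ 44.5422 mm.

44.542 mm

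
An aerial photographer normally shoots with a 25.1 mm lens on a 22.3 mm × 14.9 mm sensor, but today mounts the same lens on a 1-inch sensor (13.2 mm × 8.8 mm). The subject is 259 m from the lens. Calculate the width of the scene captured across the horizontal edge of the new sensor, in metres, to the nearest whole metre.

136 m

The focal length stays 25.1 mm; the relevant sensor dimension is now w = 13.2 mm. Object distance dₒ = 259 m = 259000 mm.
Thin-lens field width W = w·(dₒ − f)/f = 13.2 × (259000 − 25.1)/25.1 ≈ 136193.971 mm = 136.194 m.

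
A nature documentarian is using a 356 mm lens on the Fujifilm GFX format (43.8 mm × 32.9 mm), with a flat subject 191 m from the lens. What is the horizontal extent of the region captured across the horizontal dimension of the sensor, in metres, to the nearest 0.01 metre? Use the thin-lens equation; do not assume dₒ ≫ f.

dₒ: 191 m = 191000 mm.
Similar triangles through the lens centre give W/dₒ = w/dᵢ; with 1/f = 1/dₒ + 1/dᵢ this gives W = w·(dₒ − f)/f.
W = 43.8 mm × (191000 − 356) / 356 = 43.8 × 535.5169 ≈ 23455.638 mm = 23.4556 m.

23.46 m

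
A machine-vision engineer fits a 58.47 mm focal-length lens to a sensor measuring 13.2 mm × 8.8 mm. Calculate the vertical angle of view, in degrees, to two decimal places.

Angle of view α = 2·arctan(h/2f) with h = 8.8 mm and f = 58.47 mm.
h/2f = 0.07525; arctan(0.07525) ≈ 4.3035°, so α ≈ 8.6071°.

8.61°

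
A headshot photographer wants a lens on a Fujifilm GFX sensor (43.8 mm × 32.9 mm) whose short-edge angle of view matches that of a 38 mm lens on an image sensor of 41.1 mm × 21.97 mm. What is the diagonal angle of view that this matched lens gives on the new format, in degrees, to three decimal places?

51.406°

Equal short-edge AOV ⇒ f₂ = f₁ · 32.9/21.97 = 38 × 1.49750 ≈ 56.9049 mm.
Sensor diagonal = √(43.8² + 32.9²) = √3000.8500 ≈ 54.7800 mm.
Diagonal AOV on the new format = 2·arctan(54.7800 / (2 × 56.9049)) = 2·arctan(0.48133) ≈ 51.4058°.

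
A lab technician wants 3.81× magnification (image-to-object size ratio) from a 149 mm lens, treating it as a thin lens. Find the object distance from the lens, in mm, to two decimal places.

188.11 mm

With m = dᵢ/dₒ and 1/f = 1/dₒ + 1/dᵢ, substituting dᵢ = m·dₒ gives 1/f = (1 + 1/m)/dₒ, hence dₒ = f·(1 + 1/m).
dₒ = 149 × (1 + 1/3.81) = 149 × 1.26247 ≈ 188.108 mm.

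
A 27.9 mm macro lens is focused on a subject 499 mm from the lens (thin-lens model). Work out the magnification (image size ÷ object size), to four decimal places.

Thin lens: 1/f = 1/dₒ + 1/dᵢ → 1/dᵢ = 1/27.9 − 1/499 = 0.0338383 mm⁻¹, so dᵢ ≈ 29.5523 mm.
Magnification m = dᵢ/dₒ = 29.5523/499 ≈ 0.05922.

0.0592×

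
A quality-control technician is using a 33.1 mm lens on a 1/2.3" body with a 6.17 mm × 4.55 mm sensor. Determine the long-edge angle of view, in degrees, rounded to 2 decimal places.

10.65°

Angle of view α = 2·arctan(w/2f) with w = 6.17 mm and f = 33.1 mm.
w/2f = 0.09320; arctan(0.09320) ≈ 5.3247°, so α ≈ 10.6494°.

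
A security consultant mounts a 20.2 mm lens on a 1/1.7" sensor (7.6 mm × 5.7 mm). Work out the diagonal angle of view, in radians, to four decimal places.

0.4619 rad

Sensor diagonal = √(7.6² + 5.7²) = √90.2500 ≈ 9.5000 mm.
Angle of view α = 2·arctan(d/2f) with d = 9.5000 mm and f = 20.2 mm.
d/2f = 0.23515; arctan(0.23515) ≈ 0.2310 rad, so α ≈ 0.4619 rad.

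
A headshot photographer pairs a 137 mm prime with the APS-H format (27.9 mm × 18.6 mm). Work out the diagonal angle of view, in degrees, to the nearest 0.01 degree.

Sensor diagonal = √(27.9² + 18.6²) = √1124.3700 ≈ 33.5316 mm.
Angle of view α = 2·arctan(d/2f) with d = 33.5316 mm and f = 137 mm.
d/2f = 0.12238; arctan(0.12238) ≈ 6.9771°, so α ≈ 13.9541°.

13.95°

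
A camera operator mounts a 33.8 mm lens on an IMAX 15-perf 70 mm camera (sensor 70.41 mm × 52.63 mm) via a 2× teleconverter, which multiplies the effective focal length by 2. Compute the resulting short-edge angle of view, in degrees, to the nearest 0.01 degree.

Effective focal length f = 33.8 × 2 = 67.6 mm.
α = 2·arctan(52.63 / (2 × 67.6)) = 2·arctan(0.38928) ≈ 42.5395°.

42.54°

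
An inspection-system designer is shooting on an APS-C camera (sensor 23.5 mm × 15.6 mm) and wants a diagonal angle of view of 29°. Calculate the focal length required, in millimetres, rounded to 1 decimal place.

54.5 mm

Sensor diagonal = √(23.5² + 15.6²) = √795.6100 ≈ 28.2066 mm.
From α = 2·arctan(d/2f) we get f = d / (2·tan(α/2)).
With d = 28.2066 mm and α/2 = 14.5°, tan(α/2) ≈ 0.25862, so f ≈ 28.2066 / 0.51724 ≈ 54.5333 mm.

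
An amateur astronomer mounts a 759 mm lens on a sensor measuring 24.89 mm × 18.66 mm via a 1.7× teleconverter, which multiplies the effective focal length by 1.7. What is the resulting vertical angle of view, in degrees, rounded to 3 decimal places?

0.829°

Effective focal length f = 759 × 1.7 = 1290.3 mm.
α = 2·arctan(18.66 / (2 × 1290.3)) = 2·arctan(0.00723) ≈ 0.8286°.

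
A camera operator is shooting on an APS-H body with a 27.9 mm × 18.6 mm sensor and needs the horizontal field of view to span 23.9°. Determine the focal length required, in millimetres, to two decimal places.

From α = 2·arctan(w/2f) we get f = w / (2·tan(α/2)).
With w = 27.9 mm and α/2 = 11.95°, tan(α/2) ≈ 0.21164, so f ≈ 27.9 / 0.42329 ≈ 65.9124 mm.

65.91 mm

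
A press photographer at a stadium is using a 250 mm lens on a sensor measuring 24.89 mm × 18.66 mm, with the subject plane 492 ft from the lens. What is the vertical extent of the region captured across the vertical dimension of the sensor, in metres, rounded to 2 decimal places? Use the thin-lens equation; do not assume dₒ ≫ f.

dₒ: 492 ft × 304.8 mm/ft = 149961.60 mm.
Similar triangles through the lens centre give W/dₒ = h/dᵢ; with 1/f = 1/dₒ + 1/dᵢ this gives W = h·(dₒ − f)/f.
W = 18.66 mm × (149962 − 250) / 250 = 18.66 × 598.8464 ≈ 11174.473 mm = 11.1745 m.

11.17 m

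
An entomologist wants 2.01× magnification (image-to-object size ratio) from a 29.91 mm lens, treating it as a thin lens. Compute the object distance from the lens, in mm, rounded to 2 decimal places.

With m = dᵢ/dₒ and 1/f = 1/dₒ + 1/dᵢ, substituting dᵢ = m·dₒ gives 1/f = (1 + 1/m)/dₒ, hence dₒ = f·(1 + 1/m).
dₒ = 29.91 × (1 + 1/2.01) = 29.91 × 1.49751 ≈ 44.791 mm.

44.79 mm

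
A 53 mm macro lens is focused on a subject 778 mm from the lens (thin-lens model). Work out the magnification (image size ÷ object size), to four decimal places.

0.0731×

Thin lens: 1/f = 1/dₒ + 1/dᵢ → 1/dᵢ = 1/53 − 1/778 = 0.0175826 mm⁻¹, so dᵢ ≈ 56.8745 mm.
Magnification m = dᵢ/dₒ = 56.8745/778 ≈ 0.07310.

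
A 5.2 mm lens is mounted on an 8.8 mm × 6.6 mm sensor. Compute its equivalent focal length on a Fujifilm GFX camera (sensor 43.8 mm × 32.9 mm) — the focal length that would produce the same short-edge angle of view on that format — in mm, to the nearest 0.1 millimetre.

25.9 mm

Equal angle of view means equal height/f ratio, so f₂ = f₁ · (height₂/height₁) = 5.2 × 32.9/6.6.
f₂ = 5.2 × 4.98485 ≈ 25.921 mm.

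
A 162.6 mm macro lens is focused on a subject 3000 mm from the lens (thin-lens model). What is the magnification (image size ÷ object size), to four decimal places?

0.0573×

Thin lens: 1/f = 1/dₒ + 1/dᵢ → 1/dᵢ = 1/162.6 − 1/3000 = 0.0058167 mm⁻¹, so dᵢ ≈ 171.9180 mm.
Magnification m = dᵢ/dₒ = 171.9180/3000 ≈ 0.05731.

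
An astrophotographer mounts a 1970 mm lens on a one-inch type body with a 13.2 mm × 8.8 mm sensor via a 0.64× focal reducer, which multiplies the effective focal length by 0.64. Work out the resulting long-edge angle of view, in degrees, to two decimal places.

0.60°

Effective focal length f = 1970 × 0.64 = 1260.8 mm.
α = 2·arctan(13.2 / (2 × 1260.8)) = 2·arctan(0.00523) ≈ 0.5999°.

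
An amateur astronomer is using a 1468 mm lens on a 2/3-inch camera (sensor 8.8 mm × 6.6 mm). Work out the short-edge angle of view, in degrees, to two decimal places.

Angle of view α = 2·arctan(h/2f) with h = 6.6 mm and f = 1468 mm.
h/2f = 0.00225; arctan(0.00225) ≈ 0.1288°, so α ≈ 0.2576°.

0.26°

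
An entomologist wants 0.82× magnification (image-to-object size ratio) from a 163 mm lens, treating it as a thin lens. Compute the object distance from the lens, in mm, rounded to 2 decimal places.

361.78 mm

With m = dᵢ/dₒ and 1/f = 1/dₒ + 1/dᵢ, substituting dᵢ = m·dₒ gives 1/f = (1 + 1/m)/dₒ, hence dₒ = f·(1 + 1/m).
dₒ = 163 × (1 + 1/0.82) = 163 × 2.21951 ≈ 361.780 mm.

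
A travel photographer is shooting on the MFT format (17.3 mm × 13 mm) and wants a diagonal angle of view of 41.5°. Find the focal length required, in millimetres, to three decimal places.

28.559 mm

Sensor diagonal = √(17.3² + 13²) = √468.2900 ≈ 21.6400 mm.
From α = 2·arctan(d/2f) we get f = d / (2·tan(α/2)).
With d = 21.6400 mm and α/2 = 20.75°, tan(α/2) ≈ 0.37887, so f ≈ 21.6400 / 0.75773 ≈ 28.5589 mm.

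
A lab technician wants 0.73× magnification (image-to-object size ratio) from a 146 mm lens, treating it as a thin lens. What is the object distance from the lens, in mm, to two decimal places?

346.00 mm

With m = dᵢ/dₒ and 1/f = 1/dₒ + 1/dᵢ, substituting dᵢ = m·dₒ gives 1/f = (1 + 1/m)/dₒ, hence dₒ = f·(1 + 1/m).
dₒ = 146 × (1 + 1/0.73) = 146 × 2.36986 ≈ 346.000 mm.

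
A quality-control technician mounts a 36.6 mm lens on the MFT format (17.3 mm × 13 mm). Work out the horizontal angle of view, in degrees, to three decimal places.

26.594°

Angle of view α = 2·arctan(w/2f) with w = 17.3 mm and f = 36.6 mm.
w/2f = 0.23634; arctan(0.23634) ≈ 13.2972°, so α ≈ 26.5944°.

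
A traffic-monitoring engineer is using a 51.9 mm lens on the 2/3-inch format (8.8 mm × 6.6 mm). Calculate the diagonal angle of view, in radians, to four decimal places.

Sensor diagonal = √(8.8² + 6.6²) = √121.0000 ≈ 11.0000 mm.
Angle of view α = 2·arctan(d/2f) with d = 11.0000 mm and f = 51.9 mm.
d/2f = 0.10597; arctan(0.10597) ≈ 0.1056 rad, so α ≈ 0.2112 rad.

0.2112 rad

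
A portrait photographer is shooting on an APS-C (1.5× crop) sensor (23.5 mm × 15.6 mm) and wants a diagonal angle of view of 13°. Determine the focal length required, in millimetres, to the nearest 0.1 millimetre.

Sensor diagonal = √(23.5² + 15.6²) = √795.6100 ≈ 28.2066 mm.
From α = 2·arctan(d/2f) we get f = d / (2·tan(α/2)).
With d = 28.2066 mm and α/2 = 6.5°, tan(α/2) ≈ 0.11394, so f ≈ 28.2066 / 0.22787 ≈ 123.7829 mm.

123.8 mm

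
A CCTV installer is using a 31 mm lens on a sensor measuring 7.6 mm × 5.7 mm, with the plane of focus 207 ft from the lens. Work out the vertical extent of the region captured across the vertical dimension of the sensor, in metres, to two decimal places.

11.60 m

dₒ: 207 ft × 304.8 mm/ft = 63093.60 mm.
Similar triangles through the lens centre give W/dₒ = h/dᵢ; with 1/f = 1/dₒ + 1/dᵢ this gives W = h·(dₒ − f)/f.
W = 5.7 mm × (63093.6 − 31) / 31 = 5.7 × 2034.2774 ≈ 11595.381 mm = 11.5954 m.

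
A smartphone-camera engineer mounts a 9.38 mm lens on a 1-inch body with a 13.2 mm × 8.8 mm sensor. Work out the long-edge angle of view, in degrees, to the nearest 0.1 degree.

70.3°

Angle of view α = 2·arctan(w/2f) with w = 13.2 mm and f = 9.38 mm.
w/2f = 0.70362; arctan(0.70362) ≈ 35.1312°, so α ≈ 70.2623°.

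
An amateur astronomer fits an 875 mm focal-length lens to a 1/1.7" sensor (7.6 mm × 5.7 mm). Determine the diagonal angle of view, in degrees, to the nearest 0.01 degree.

0.62°

Sensor diagonal = √(7.6² + 5.7²) = √90.2500 ≈ 9.5000 mm.
Angle of view α = 2·arctan(d/2f) with d = 9.5000 mm and f = 875 mm.
d/2f = 0.00543; arctan(0.00543) ≈ 0.3110°, so α ≈ 0.6221°.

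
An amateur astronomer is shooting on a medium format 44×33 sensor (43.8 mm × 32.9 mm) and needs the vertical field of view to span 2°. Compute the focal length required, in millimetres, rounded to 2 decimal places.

From α = 2·arctan(h/2f) we get f = h / (2·tan(α/2)).
With h = 32.9 mm and α/2 = 1°, tan(α/2) ≈ 0.01746, so f ≈ 32.9 / 0.03491 ≈ 942.4199 mm.

942.42 mm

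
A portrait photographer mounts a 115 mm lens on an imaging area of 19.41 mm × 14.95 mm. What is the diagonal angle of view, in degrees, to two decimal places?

Sensor diagonal = √(19.41² + 14.95²) = √600.2506 ≈ 24.5000 mm.
Angle of view α = 2·arctan(d/2f) with d = 24.5000 mm and f = 115 mm.
d/2f = 0.10652; arctan(0.10652) ≈ 6.0803°, so α ≈ 12.1606°.

12.16°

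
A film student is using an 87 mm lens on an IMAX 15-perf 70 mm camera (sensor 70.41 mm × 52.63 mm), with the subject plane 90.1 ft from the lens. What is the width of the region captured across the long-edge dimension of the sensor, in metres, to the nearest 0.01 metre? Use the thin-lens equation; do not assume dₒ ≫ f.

dₒ: 90.1 ft × 304.8 mm/ft = 27462.48 mm.
Similar triangles through the lens centre give W/dₒ = w/dᵢ; with 1/f = 1/dₒ + 1/dᵢ this gives W = w·(dₒ − f)/f.
W = 70.41 mm × (27462.5 − 87) / 87 = 70.41 × 314.6607 ≈ 22155.258 mm = 22.1553 m.

22.16 m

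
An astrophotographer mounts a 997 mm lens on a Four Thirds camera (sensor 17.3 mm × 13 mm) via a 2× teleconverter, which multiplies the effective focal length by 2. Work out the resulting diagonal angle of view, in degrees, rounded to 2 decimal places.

0.62°

Effective focal length f = 997 × 2 = 1994 mm.
Sensor diagonal = √(17.3² + 13²) = √468.2900 ≈ 21.6400 mm.
α = 2·arctan(21.640 / (2 × 1994)) = 2·arctan(0.00543) ≈ 0.6218°.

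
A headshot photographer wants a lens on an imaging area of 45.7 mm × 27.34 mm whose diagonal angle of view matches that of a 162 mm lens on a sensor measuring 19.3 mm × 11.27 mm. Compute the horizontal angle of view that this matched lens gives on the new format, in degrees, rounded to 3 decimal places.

6.775°

Sensor diagonal = √(19.3² + 11.27²) = √499.5029 ≈ 22.3496 mm.
Sensor diagonal = √(45.7² + 27.34²) = √2835.9656 ≈ 53.2538 mm.
Equal diagonal AOV ⇒ f₂ = f₁ · 53.2538/22.3496 = 162 × 2.38277 ≈ 386.0082 mm.
Horizontal AOV on the new format = 2·arctan(45.7 / (2 × 386.0082)) = 2·arctan(0.05920) ≈ 6.7754°.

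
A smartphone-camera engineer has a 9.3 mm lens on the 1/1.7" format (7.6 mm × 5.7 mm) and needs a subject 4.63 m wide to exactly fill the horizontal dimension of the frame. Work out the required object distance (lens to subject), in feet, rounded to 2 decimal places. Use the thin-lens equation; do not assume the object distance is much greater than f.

18.62 ft

W: 4.63 m = 4630 mm.
Magnification m = w/W = dᵢ/dₒ; combined with 1/f = 1/dₒ + 1/dᵢ this gives dₒ = f·(1 + W/w).
dₒ = 9.3 mm × (1 + 4630/7.6) = 9.3 × 610.2105 ≈ 5674.958 mm = 5674.958/304.8 ft = 18.6186 ft.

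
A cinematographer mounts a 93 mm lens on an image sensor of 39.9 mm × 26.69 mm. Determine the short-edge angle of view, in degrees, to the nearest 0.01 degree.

Angle of view α = 2·arctan(h/2f) with h = 26.69 mm and f = 93 mm.
h/2f = 0.14349; arctan(0.14349) ≈ 8.1659°, so α ≈ 16.3318°.

16.33°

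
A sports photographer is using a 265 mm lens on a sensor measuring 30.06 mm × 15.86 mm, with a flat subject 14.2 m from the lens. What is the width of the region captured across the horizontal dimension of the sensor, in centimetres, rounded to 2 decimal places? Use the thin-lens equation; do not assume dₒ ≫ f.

dₒ: 14.2 m = 14200 mm.
Similar triangles through the lens centre give W/dₒ = w/dᵢ; with 1/f = 1/dₒ + 1/dᵢ this gives W = w·(dₒ − f)/f.
W = 30.06 mm × (14200 − 265) / 265 = 30.06 × 52.5849 ≈ 1580.702 mm = 158.07 cm.

158.07 cm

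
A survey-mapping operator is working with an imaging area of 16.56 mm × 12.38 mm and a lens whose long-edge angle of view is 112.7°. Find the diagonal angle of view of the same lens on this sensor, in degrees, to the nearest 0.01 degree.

123.87°

From the long-edge AOV: f = 16.56 / (2·tan(56.35°)) = 16.56 / 3.00455 ≈ 5.5116 mm.
Sensor diagonal = √(16.56² + 12.38²) = √427.4980 ≈ 20.6760 mm.
Diagonal AOV = 2·arctan(20.6760 / (2 × 5.5116)) = 2·arctan(1.87567) ≈ 123.8720°.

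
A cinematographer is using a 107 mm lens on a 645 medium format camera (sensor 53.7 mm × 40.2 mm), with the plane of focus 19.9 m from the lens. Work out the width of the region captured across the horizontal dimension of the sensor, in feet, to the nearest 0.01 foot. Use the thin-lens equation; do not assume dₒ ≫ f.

dₒ: 19.9 m = 19900 mm.
Similar triangles through the lens centre give W/dₒ = w/dᵢ; with 1/f = 1/dₒ + 1/dᵢ this gives W = w·(dₒ − f)/f.
W = 53.7 mm × (19900 − 107) / 107 = 53.7 × 184.9813 ≈ 9933.496 mm = 9933.496/304.8 ft = 32.5902 ft.

32.59 ft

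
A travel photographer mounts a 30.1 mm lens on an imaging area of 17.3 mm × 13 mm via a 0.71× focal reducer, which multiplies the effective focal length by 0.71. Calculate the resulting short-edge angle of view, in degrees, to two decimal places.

Effective focal length f = 30.1 × 0.71 = 21.371 mm.
α = 2·arctan(13 / (2 × 21.371)) = 2·arctan(0.30415) ≈ 33.8343°.

33.83°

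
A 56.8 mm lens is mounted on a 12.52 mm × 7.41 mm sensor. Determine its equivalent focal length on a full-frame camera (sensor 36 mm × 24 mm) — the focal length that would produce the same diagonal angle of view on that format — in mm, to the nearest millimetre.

Sensor diagonal = √(12.52² + 7.41²) = √211.6585 ≈ 14.5485 mm.
Sensor diagonal = √(36² + 24²) = √1872.0000 ≈ 43.2666 mm.
Equal angle of view means equal diagonal/f ratio, so f₂ = f₁ · (diagonal₂/diagonal₁) = 56.8 × 43.2666/14.5485.
f₂ = 56.8 × 2.97396 ≈ 168.921 mm.

169 mm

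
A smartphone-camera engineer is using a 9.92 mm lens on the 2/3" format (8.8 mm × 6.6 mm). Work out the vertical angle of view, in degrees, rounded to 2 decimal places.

36.80°

Angle of view α = 2·arctan(h/2f) with h = 6.6 mm and f = 9.92 mm.
h/2f = 0.33266; arctan(0.33266) ≈ 18.4003°, so α ≈ 36.8006°.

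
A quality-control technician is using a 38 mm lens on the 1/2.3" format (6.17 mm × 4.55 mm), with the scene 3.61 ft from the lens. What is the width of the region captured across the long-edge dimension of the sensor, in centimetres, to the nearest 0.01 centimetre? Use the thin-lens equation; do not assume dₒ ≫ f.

17.25 cm

dₒ: 3.61 ft × 304.8 mm/ft = 1100.33 mm.
Similar triangles through the lens centre give W/dₒ = w/dᵢ; with 1/f = 1/dₒ + 1/dᵢ this gives W = w·(dₒ − f)/f.
W = 6.17 mm × (1100.33 − 38) / 38 = 6.17 × 27.9560 ≈ 172.489 mm = 17.2489 cm.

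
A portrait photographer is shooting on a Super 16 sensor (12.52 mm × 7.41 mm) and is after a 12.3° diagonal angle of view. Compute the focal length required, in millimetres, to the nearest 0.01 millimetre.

67.51 mm

Sensor diagonal = √(12.52² + 7.41²) = √211.6585 ≈ 14.5485 mm.
From α = 2·arctan(d/2f) we get f = d / (2·tan(α/2)).
With d = 14.5485 mm and α/2 = 6.15°, tan(α/2) ≈ 0.10775, so f ≈ 14.5485 / 0.21550 ≈ 67.5092 mm.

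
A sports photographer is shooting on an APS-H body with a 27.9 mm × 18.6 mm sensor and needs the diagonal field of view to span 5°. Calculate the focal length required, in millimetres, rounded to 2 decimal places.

Sensor diagonal = √(27.9² + 18.6²) = √1124.3700 ≈ 33.5316 mm.
From α = 2·arctan(d/2f) we get f = d / (2·tan(α/2)).
With d = 33.5316 mm and α/2 = 2.5°, tan(α/2) ≈ 0.04366, so f ≈ 33.5316 / 0.08732 ≈ 384.0003 mm.

384.00 mm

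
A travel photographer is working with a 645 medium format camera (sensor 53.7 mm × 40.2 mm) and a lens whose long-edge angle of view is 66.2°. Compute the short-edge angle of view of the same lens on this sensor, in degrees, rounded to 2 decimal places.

52.03°

From the long-edge AOV: f = 53.7 / (2·tan(33.1°)) = 53.7 / 1.30378 ≈ 41.1878 mm.
Short-edge AOV = 2·arctan(40.2 / (2 × 41.1878)) = 2·arctan(0.48801) ≈ 52.0255°.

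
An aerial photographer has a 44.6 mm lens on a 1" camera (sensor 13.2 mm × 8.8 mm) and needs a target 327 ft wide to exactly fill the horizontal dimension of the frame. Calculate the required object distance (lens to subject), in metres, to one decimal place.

W: 327 ft × 304.8 mm/ft = 99669.60 mm.
Magnification m = w/W = dᵢ/dₒ; combined with 1/f = 1/dₒ + 1/dᵢ this gives dₒ = f·(1 + W/w).
dₒ = 44.6 mm × (1 + 99669.6/13.2) = 44.6 × 7551.7270 ≈ 336807.026 mm = 336.807 m.

336.8 m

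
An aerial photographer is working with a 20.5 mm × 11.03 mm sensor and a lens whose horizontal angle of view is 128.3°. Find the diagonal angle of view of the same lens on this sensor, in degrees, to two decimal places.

133.79°

From the horizontal AOV: f = 20.5 / (2·tan(64.15°)) = 20.5 / 4.12800 ≈ 4.9661 mm.
Sensor diagonal = √(20.5² + 11.03²) = √541.9109 ≈ 23.2790 mm.
Diagonal AOV = 2·arctan(23.2790 / (2 × 4.9661)) = 2·arctan(2.34380) ≈ 133.7882°.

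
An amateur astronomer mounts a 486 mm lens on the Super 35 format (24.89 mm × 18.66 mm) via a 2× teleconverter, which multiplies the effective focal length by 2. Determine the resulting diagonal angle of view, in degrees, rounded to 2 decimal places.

1.83°

Effective focal length f = 486 × 2 = 972 mm.
Sensor diagonal = √(24.89² + 18.66²) = √967.7077 ≈ 31.1080 mm.
α = 2·arctan(31.108 / (2 × 972)) = 2·arctan(0.01600) ≈ 1.8335°.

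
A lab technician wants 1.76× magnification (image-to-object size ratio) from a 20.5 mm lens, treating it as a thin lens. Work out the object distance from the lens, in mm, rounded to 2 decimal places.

32.15 mm

With m = dᵢ/dₒ and 1/f = 1/dₒ + 1/dᵢ, substituting dᵢ = m·dₒ gives 1/f = (1 + 1/m)/dₒ, hence dₒ = f·(1 + 1/m).
dₒ = 20.5 × (1 + 1/1.76) = 20.5 × 1.56818 ≈ 32.148 mm.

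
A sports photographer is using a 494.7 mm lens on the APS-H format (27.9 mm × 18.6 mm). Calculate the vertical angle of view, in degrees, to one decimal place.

2.2°

Angle of view α = 2·arctan(h/2f) with h = 18.6 mm and f = 494.7 mm.
h/2f = 0.01880; arctan(0.01880) ≈ 1.0770°, so α ≈ 2.1540°.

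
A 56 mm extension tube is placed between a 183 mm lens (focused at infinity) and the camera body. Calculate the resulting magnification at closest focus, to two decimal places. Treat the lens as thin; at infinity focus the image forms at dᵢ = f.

The tube moves the image plane from f to f + e, so dᵢ = 183 + 56 = 239 mm. Focus is achieved when 1/f = 1/dₒ + 1/dᵢ, giving dₒ = 1/(1/f − 1/(f+e)).
Magnification m = dᵢ/dₒ = (f+e)·(1/f − 1/(f+e)) = e/f = 56/183 ≈ 0.3060.

0.31×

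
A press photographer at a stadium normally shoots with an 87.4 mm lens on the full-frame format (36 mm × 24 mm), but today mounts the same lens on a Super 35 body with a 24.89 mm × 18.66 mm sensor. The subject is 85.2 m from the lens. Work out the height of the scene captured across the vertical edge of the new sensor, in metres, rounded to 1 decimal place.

18.2 m

The focal length stays 87.4 mm; the relevant sensor dimension is now h = 18.66 mm. Object distance dₒ = 85.2 m = 85200 mm.
Thin-lens field height W = h·(dₒ − f)/f = 18.66 × (85200 − 87.4)/87.4 ≈ 18171.637 mm = 18.1716 m.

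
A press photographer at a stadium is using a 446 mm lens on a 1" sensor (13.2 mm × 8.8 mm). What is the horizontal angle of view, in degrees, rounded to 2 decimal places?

Angle of view α = 2·arctan(w/2f) with w = 13.2 mm and f = 446 mm.
w/2f = 0.01480; arctan(0.01480) ≈ 0.8478°, so α ≈ 1.6956°.

1.70°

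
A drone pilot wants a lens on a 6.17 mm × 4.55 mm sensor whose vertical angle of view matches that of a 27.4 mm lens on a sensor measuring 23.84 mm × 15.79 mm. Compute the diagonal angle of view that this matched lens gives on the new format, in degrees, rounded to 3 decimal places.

51.791°

Equal vertical AOV ⇒ f₂ = f₁ · 4.55/15.79 = 27.4 × 0.28816 ≈ 7.8955 mm.
Sensor diagonal = √(6.17² + 4.55²) = √58.7714 ≈ 7.6663 mm.
Diagonal AOV on the new format = 2·arctan(7.6663 / (2 × 7.8955)) = 2·arctan(0.48548) ≈ 51.7915°.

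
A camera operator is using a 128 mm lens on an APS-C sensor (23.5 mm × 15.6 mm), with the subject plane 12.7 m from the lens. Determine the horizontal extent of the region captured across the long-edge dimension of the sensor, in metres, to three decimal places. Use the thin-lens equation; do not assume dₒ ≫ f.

dₒ: 12.7 m = 12700 mm.
Similar triangles through the lens centre give W/dₒ = w/dᵢ; with 1/f = 1/dₒ + 1/dᵢ this gives W = w·(dₒ − f)/f.
W = 23.5 mm × (12700 − 128) / 128 = 23.5 × 98.2188 ≈ 2308.141 mm = 2.30814 m.

2.308 m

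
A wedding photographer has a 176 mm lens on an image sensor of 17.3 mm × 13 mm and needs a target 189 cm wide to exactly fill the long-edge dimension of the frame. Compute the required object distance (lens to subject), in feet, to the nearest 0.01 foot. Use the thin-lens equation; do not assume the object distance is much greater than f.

W: 189 cm = 1890 mm.
Magnification m = w/W = dᵢ/dₒ; combined with 1/f = 1/dₒ + 1/dᵢ this gives dₒ = f·(1 + W/w).
dₒ = 176 mm × (1 + 1890/17.3) = 176 × 110.2486 ≈ 19403.746 mm = 19403.746/304.8 ft = 63.6606 ft.

63.66 ft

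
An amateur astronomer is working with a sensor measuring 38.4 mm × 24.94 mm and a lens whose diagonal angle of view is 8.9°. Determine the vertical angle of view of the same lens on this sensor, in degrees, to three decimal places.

Sensor diagonal = √(38.4² + 24.94²) = √2096.5636 ≈ 45.7882 mm.
From the diagonal AOV: f = 45.7882 / (2·tan(4.45°)) = 45.7882 / 0.15565 ≈ 294.1793 mm.
Vertical AOV = 2·arctan(24.94 / (2 × 294.1793)) = 2·arctan(0.04239) ≈ 4.8545°.

4.855°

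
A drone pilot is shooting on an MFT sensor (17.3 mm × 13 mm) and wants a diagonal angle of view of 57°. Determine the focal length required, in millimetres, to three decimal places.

Sensor diagonal = √(17.3² + 13²) = √468.2900 ≈ 21.6400 mm.
From α = 2·arctan(d/2f) we get f = d / (2·tan(α/2)).
With d = 21.6400 mm and α/2 = 28.5°, tan(α/2) ≈ 0.54296, so f ≈ 21.6400 / 1.08591 ≈ 19.9280 mm.

19.928 mm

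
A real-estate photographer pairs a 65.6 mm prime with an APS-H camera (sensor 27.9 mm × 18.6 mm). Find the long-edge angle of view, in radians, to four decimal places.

0.4191 rad

Angle of view α = 2·arctan(w/2f) with w = 27.9 mm and f = 65.6 mm.
w/2f = 0.21265; arctan(0.21265) ≈ 0.2095 rad, so α ≈ 0.4191 rad.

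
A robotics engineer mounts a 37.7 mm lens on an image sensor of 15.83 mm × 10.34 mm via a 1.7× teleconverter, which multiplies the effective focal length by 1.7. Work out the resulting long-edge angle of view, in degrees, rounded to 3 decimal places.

Effective focal length f = 37.7 × 1.7 = 64.09 mm.
α = 2·arctan(15.83 / (2 × 64.09)) = 2·arctan(0.12350) ≈ 14.0806°.

14.081°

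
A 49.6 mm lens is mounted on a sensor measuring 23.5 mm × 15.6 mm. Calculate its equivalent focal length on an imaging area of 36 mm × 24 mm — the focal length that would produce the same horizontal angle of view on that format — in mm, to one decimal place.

76.0 mm

Equal angle of view means equal width/f ratio, so f₂ = f₁ · (width₂/width₁) = 49.6 × 36/23.5.
f₂ = 49.6 × 1.53191 ≈ 75.983 mm.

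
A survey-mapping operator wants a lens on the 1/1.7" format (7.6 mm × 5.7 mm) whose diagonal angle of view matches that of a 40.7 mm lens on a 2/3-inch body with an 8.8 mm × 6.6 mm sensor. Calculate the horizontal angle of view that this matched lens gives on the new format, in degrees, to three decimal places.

12.340°

Sensor diagonal = √(8.8² + 6.6²) = √121.0000 ≈ 11.0000 mm.
Sensor diagonal = √(7.6² + 5.7²) = √90.2500 ≈ 9.5000 mm.
Equal diagonal AOV ⇒ f₂ = f₁ · 9.5000/11.0000 = 40.7 × 0.86364 ≈ 35.1500 mm.
Horizontal AOV on the new format = 2·arctan(7.6 / (2 × 35.1500)) = 2·arctan(0.10811) ≈ 12.3404°.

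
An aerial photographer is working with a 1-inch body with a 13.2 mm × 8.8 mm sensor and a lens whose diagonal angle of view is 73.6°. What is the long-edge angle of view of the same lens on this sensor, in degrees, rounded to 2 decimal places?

Sensor diagonal = √(13.2² + 8.8²) = √251.6800 ≈ 15.8644 mm.
From the diagonal AOV: f = 15.8644 / (2·tan(36.8°)) = 15.8644 / 1.49619 ≈ 10.6032 mm.
Long-edge AOV = 2·arctan(13.2 / (2 × 10.6032)) = 2·arctan(0.62245) ≈ 63.8007°.

63.80°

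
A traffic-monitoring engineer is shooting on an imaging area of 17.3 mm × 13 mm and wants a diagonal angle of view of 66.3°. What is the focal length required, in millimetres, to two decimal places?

Sensor diagonal = √(17.3² + 13²) = √468.2900 ≈ 21.6400 mm.
From α = 2·arctan(d/2f) we get f = d / (2·tan(α/2)).
With d = 21.6400 mm and α/2 = 33.15°, tan(α/2) ≈ 0.65314, so f ≈ 21.6400 / 1.30627 ≈ 16.5662 mm.

16.57 mm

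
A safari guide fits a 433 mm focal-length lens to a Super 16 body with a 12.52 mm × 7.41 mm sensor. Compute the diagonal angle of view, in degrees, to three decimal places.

Sensor diagonal = √(12.52² + 7.41²) = √211.6585 ≈ 14.5485 mm.
Angle of view α = 2·arctan(d/2f) with d = 14.5485 mm and f = 433 mm.
d/2f = 0.01680; arctan(0.01680) ≈ 0.9625°, so α ≈ 1.9249°.

1.925°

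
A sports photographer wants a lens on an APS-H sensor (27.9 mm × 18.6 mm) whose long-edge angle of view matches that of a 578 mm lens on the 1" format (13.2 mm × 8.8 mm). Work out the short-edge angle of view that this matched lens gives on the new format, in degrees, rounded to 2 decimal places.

Equal long-edge AOV ⇒ f₂ = f₁ · 27.9/13.2 = 578 × 2.11364 ≈ 1221.6818 mm.
Short-edge AOV on the new format = 2·arctan(18.6 / (2 × 1221.6818)) = 2·arctan(0.00761) ≈ 0.8723°.

0.87°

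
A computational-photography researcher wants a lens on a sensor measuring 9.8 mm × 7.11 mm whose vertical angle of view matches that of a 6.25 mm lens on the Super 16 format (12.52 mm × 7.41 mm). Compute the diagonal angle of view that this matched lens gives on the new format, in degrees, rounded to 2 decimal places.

Equal vertical AOV ⇒ f₂ = f₁ · 7.11/7.41 = 6.25 × 0.95951 ≈ 5.9970 mm.
Sensor diagonal = √(9.8² + 7.11²) = √146.5921 ≈ 12.1075 mm.
Diagonal AOV on the new format = 2·arctan(12.1075 / (2 × 5.9970)) = 2·arctan(1.00947) ≈ 90.5401°.

90.54°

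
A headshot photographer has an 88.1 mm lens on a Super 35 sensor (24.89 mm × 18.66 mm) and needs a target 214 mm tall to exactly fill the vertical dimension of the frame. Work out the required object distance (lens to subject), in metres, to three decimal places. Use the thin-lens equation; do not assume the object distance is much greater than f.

Magnification m = h/W = dᵢ/dₒ; combined with 1/f = 1/dₒ + 1/dᵢ this gives dₒ = f·(1 + W/h).
dₒ = 88.1 mm × (1 + 214/18.66) = 88.1 × 12.4684 ≈ 1098.464 mm = 1.09846 m.

1.098 m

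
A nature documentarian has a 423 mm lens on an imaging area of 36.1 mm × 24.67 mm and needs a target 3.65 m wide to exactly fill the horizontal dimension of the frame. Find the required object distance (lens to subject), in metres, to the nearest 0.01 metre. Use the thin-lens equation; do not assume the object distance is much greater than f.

W: 3.65 m = 3650 mm.
Magnification m = w/W = dᵢ/dₒ; combined with 1/f = 1/dₒ + 1/dᵢ this gives dₒ = f·(1 + W/w).
dₒ = 423 mm × (1 + 3650/36.1) = 423 × 102.1080 ≈ 43191.698 mm = 43.1917 m.

43.19 m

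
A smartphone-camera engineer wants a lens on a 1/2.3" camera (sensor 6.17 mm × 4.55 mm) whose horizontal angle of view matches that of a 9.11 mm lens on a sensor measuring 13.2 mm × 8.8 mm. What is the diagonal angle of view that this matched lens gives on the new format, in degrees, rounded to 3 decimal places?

Equal horizontal AOV ⇒ f₂ = f₁ · 6.17/13.2 = 9.11 × 0.46742 ≈ 4.2582 mm.
Sensor diagonal = √(6.17² + 4.55²) = √58.7714 ≈ 7.6663 mm.
Diagonal AOV on the new format = 2·arctan(7.6663 / (2 × 4.2582)) = 2·arctan(0.90017) ≈ 83.9850°.

83.985°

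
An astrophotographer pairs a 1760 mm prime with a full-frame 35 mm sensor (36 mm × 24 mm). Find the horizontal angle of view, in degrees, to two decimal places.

1.17°

Angle of view α = 2·arctan(w/2f) with w = 36 mm and f = 1760 mm.
w/2f = 0.01023; arctan(0.01023) ≈ 0.5860°, so α ≈ 1.1719°.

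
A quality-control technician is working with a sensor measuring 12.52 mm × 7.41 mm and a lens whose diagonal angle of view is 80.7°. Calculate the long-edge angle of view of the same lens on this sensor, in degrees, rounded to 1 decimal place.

72.3°

Sensor diagonal = √(12.52² + 7.41²) = √211.6585 ≈ 14.5485 mm.
From the diagonal AOV: f = 14.5485 / (2·tan(40.35°)) = 14.5485 / 1.69913 ≈ 8.5623 mm.
Long-edge AOV = 2·arctan(12.52 / (2 × 8.5623)) = 2·arctan(0.73111) ≈ 72.3417°.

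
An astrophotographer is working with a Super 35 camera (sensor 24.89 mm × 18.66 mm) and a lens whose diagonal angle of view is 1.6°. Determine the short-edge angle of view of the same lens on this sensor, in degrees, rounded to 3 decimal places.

0.960°

Sensor diagonal = √(24.89² + 18.66²) = √967.7077 ≈ 31.1080 mm.
From the diagonal AOV: f = 31.1080 / (2·tan(0.8°)) = 31.1080 / 0.02793 ≈ 1113.9008 mm.
Short-edge AOV = 2·arctan(18.66 / (2 × 1113.9008)) = 2·arctan(0.00838) ≈ 0.9598°.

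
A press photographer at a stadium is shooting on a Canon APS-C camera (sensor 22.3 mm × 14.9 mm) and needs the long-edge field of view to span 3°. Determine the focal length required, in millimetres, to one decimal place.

425.8 mm

From α = 2·arctan(w/2f) we get f = w / (2·tan(α/2)).
With w = 22.3 mm and α/2 = 1.5°, tan(α/2) ≈ 0.02619, so f ≈ 22.3 / 0.05237 ≈ 425.8013 mm.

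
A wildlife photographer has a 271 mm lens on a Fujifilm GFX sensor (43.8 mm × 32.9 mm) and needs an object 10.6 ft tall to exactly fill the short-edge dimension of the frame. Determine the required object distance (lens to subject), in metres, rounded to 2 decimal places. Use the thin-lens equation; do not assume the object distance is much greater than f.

26.88 m

W: 10.6 ft × 304.8 mm/ft = 3230.88 mm.
Magnification m = h/W = dᵢ/dₒ; combined with 1/f = 1/dₒ + 1/dᵢ this gives dₒ = f·(1 + W/h).
dₒ = 271 mm × (1 + 3230.88/32.9) = 271 × 99.2030 ≈ 26884.023 mm = 26.884 m.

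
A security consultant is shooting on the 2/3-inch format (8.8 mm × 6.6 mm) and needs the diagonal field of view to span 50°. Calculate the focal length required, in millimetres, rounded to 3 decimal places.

Sensor diagonal = √(8.8² + 6.6²) = √121.0000 ≈ 11.0000 mm.
From α = 2·arctan(d/2f) we get f = d / (2·tan(α/2)).
With d = 11.0000 mm and α/2 = 25°, tan(α/2) ≈ 0.46631, so f ≈ 11.0000 / 0.93262 ≈ 11.7948 mm.

11.795 mm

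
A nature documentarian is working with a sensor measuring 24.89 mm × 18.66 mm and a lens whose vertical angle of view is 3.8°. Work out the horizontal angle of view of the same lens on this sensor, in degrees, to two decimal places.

5.07°

From the vertical AOV: f = 18.66 / (2·tan(1.9°)) = 18.66 / 0.06635 ≈ 281.2493 mm.
Horizontal AOV = 2·arctan(24.89 / (2 × 281.2493)) = 2·arctan(0.04425) ≈ 5.0673°.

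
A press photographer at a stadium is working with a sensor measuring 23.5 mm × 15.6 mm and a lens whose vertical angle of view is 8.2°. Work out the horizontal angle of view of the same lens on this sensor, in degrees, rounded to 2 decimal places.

From the vertical AOV: f = 15.6 / (2·tan(4.1°)) = 15.6 / 0.14336 ≈ 108.8156 mm.
Horizontal AOV = 2·arctan(23.5 / (2 × 108.8156)) = 2·arctan(0.10798) ≈ 12.3259°.

12.33°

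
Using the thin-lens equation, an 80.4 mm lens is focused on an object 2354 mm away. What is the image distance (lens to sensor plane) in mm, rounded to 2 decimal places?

83.24 mm

1/dᵢ = 1/f − 1/dₒ = 1/80.4 − 1/2354 = 0.0120130 mm⁻¹.
dᵢ = 1/0.0120130 ≈ 83.2431 mm.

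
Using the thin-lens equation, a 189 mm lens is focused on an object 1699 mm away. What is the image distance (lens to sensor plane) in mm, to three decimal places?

1/dᵢ = 1/f − 1/dₒ = 1/189 − 1/1699 = 0.0047024 mm⁻¹.
dᵢ = 1/0.0047024 ≈ 212.6563 mm.

212.656 mm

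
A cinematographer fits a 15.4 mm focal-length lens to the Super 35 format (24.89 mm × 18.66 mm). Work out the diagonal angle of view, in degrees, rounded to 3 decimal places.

Sensor diagonal = √(24.89² + 18.66²) = √967.7077 ≈ 31.1080 mm.
Angle of view α = 2·arctan(d/2f) with d = 31.1080 mm and f = 15.4 mm.
d/2f = 1.01000; arctan(1.01000) ≈ 45.2851°, so α ≈ 90.5701°.

90.570°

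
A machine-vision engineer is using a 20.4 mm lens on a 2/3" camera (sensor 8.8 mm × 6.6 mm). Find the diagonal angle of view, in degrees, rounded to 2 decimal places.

30.18°

Sensor diagonal = √(8.8² + 6.6²) = √121.0000 ≈ 11.0000 mm.
Angle of view α = 2·arctan(d/2f) with d = 11.0000 mm and f = 20.4 mm.
d/2f = 0.26961; arctan(0.26961) ≈ 15.0886°, so α ≈ 30.1773°.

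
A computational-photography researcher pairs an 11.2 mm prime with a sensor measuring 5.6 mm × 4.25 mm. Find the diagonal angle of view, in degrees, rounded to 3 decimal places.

Sensor diagonal = √(5.6² + 4.25²) = √49.4225 ≈ 7.0301 mm.
Angle of view α = 2·arctan(d/2f) with d = 7.0301 mm and f = 11.2 mm.
d/2f = 0.31384; arctan(0.31384) ≈ 17.4242°, so α ≈ 34.8483°.

34.848°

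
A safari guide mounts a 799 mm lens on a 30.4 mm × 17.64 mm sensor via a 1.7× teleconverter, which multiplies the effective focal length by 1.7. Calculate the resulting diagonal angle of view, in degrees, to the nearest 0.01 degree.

Effective focal length f = 799 × 1.7 = 1358.3 mm.
Sensor diagonal = √(30.4² + 17.64²) = √1235.3296 ≈ 35.1473 mm.
α = 2·arctan(35.147 / (2 × 1358.3)) = 2·arctan(0.01294) ≈ 1.4825°.

1.48°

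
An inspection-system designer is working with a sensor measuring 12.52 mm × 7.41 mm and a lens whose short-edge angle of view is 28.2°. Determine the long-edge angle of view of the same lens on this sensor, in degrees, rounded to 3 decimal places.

From the short-edge AOV: f = 7.41 / (2·tan(14.1°)) = 7.41 / 0.50237 ≈ 14.7502 mm.
Long-edge AOV = 2·arctan(12.52 / (2 × 14.7502)) = 2·arctan(0.42440) ≈ 45.9928°.

45.993°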